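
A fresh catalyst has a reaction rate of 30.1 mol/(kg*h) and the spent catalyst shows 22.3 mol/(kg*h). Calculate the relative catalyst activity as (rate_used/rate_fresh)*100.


Activity (%) = (rate_used / rate_fresh) * 100
rate_used = 22.3, rate_fresh = 30.1
= (22.3 / 30.1) * 100
= 0.7409 * 100 = 74.09

74.09 %


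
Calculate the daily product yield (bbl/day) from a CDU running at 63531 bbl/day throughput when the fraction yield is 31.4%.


Crude throughput = 63531 bbl/day
Fraction yield = 31.4%
yield = throughput * fraction / 100
yield = 63531 * 31.4 / 100 = 19948.734

19948.734 bbl/day


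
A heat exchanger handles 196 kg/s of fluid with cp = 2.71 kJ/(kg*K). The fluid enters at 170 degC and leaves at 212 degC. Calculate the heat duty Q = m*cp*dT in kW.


Q = m_dot * cp * delta_T
delta_T = 212 - 170 = 42 K
Q = 196 * 2.71 * 42
= 531.16 * 42
= 22308.72 kW

22308.72 kW


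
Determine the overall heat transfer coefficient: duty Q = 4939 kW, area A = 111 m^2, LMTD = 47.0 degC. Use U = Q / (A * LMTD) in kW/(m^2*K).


From Q = U*A*LMTD, U = Q / (A * LMTD)
U = 4939 / (111 * 47.0) = 4939 / 5217 = 0.9467

0.9467 kW/(m^2*K)


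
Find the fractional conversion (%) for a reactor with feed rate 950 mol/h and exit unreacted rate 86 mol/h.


X = (F_in - F_out) / F_in * 100
Moles reacted = 950 - 86 = 864
X = 864 / 950 * 100
= 0.9095 * 100
= 90.95 %

90.95 %


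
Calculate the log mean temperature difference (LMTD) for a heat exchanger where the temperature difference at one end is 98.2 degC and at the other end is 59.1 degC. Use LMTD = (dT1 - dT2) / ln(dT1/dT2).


LMTD = (dT1 - dT2) / ln(dT1/dT2)
= (98.2 - 59.1) / ln(98.2 / 59.1) = 39.1 / 0.507775 = 77.00

77.00 degC


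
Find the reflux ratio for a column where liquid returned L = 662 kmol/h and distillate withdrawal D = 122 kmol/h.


Reflux ratio definition: R = L / D (liquid returned / distillate withdrawn)
L = 662 kmol/h, D = 122 kmol/h
R = 662 / 122 = 5.426

5.426


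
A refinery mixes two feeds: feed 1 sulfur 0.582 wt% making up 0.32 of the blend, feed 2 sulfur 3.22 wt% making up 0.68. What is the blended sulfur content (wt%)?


Linear sulfur blending: S_blend = x1*S1 + x2*S2
Contribution 1: 0.32 * 0.582 = 0.18624 wt%
Contribution 2: 0.68 * 3.22 = 2.1896 wt%
S_blend = 0.18624 + 2.1896 = 2.37584

2.37584 wt%


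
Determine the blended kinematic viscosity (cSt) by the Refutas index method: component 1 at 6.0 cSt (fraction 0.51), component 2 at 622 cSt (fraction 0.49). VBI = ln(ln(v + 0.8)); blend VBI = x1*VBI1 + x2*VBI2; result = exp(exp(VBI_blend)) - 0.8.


Refutas method: VBN_i = 14.534*ln(ln(visc_i + 0.8)) + 10.975, blended linearly by mass fraction; since VBN is linear in VBI_i = ln(ln(visc_i + 0.8)) and the fractions sum to 1, blend VBI directly: visc = exp(exp(VBI_blend)) - 0.8
VBI_1 = ln(ln(6.0 + 0.8)) = 0.650721
VBI_2 = ln(ln(622 + 0.8)) = 1.86163
VBI_blend = 0.51 * 0.650721 + 0.49 * 1.86163 = 1.24407
visc_blend = exp(exp(1.24407)) - 0.8 = 31.33

31.33 cSt


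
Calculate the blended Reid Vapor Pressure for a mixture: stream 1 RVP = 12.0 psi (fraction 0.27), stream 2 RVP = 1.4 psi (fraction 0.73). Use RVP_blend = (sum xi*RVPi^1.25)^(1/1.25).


Chevron index: RVP_blend = (sum xi*RVPi^1.25)^(1/1.25)
RVP^1.25 terms: 0.27 * 12.0^1.25 + 0.73 * 1.4^1.25 = 7.14201
RVP_blend = 7.14201^(1/1.25) = 4.820

4.820 psi


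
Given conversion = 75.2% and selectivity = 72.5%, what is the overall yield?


Overall yield = conversion (%) * selectivity (%) / 100
Conversion = 75.2%, Selectivity = 72.5%
Y = 75.2 * 72.5 / 100
= 54.52 %

54.52 %


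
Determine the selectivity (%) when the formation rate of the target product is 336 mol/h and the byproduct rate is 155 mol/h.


Selectivity = desired / (desired + undesired) * 100
Total products = 336 + 155 = 491 mol/h
S = 336 / 491 * 100
= 0.6843 * 100
= 68.43 %

68.43 %


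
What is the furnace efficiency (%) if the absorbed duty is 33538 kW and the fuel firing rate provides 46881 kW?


Furnace efficiency = Q_absorbed / Q_fuel * 100
= 33538 / 46881 * 100 = 71.54

71.54 %


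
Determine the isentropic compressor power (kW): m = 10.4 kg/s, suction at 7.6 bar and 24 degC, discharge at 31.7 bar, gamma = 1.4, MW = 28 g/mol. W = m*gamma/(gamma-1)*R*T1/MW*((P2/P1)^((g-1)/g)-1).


Isentropic work: W = m*(gamma/(gamma-1))*(R*T1/MW)*((P2/P1)^((gamma-1)/gamma) - 1)
T1 = 24 + 273.15 = 297.15 K
Pressure ratio = 31.7 / 7.6 = 4.17105
Exponent = (1.4 - 1)/1.4 = 0.285714
(P2/P1)^exp - 1 = 4.17105^0.285714 - 1 = 0.503879
W = 10.4 * 1.4 / 0.4 * 8.314 * 297.15 / 28 * 0.503879 = 1618

1618 kW


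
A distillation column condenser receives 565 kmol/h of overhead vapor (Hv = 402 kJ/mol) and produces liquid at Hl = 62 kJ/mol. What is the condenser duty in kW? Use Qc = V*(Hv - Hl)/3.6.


Qc = 565 * (402 - 62) / 3.6 = 565 * 340 / 3.6 = 53360

53360 kW


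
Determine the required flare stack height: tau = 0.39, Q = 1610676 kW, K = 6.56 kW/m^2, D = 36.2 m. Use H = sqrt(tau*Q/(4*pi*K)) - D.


tau*Q/(4*pi*K) = 0.39 * 1610676 / (4 * pi * 6.56) = 7620.07
sqrt(7620.07) = 87.293
H = 87.293 - 36.2 = 51.09

51.09 m


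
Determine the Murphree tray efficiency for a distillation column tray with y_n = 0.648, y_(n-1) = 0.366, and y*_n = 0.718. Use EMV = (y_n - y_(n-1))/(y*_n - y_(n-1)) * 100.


Murphree vapor efficiency: EMV = (y_n - y_(n-1)) / (y*_n - y_(n-1)) * 100
EMV = (0.648 - 0.366) / (0.718 - 0.366) * 100 = 0.282 / 0.352 * 100 = 80.11

80.11 %


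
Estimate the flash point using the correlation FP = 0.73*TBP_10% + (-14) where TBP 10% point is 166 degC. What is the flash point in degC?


FP = 0.73 * 166 + (-14) = 107.18

107.18 degC


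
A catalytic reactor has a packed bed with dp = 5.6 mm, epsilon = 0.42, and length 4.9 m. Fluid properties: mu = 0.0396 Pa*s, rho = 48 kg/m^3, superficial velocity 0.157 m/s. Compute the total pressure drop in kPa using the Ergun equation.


dp = 5.6 mm = 0.0056 m
Viscous term = 150*0.0396*0.157*(1-0.42)^2 / (0.0056^2*0.42^3) = 135026
Inertial term = 1.75*48*0.157^2*(1-0.42) / (0.0056*0.42^3) = 2894.48
dP/L = 135026 + 2894.48 = 137920 Pa/m
dP = 137920 * 4.9 / 1000 = 675.8 kPa

675.8 kPa


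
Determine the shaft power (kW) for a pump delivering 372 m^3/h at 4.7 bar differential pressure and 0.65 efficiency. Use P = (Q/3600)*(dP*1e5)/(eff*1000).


Q = 372 / 3600 = 0.103333 m^3/s
P = 0.103333 * (4.7 * 1e5) / 0.65 / 1000 = 74.72

74.72 kW


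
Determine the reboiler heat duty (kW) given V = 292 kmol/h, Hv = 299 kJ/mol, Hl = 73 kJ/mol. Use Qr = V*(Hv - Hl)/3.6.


Qr = 292 * (299 - 73) / 3.6 = 292 * 226 / 3.6 = 18330

18330 kW


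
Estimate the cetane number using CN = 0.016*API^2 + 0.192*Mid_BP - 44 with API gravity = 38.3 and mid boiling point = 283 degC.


CN = 0.016 * 38.3^2 + 0.192 * 283 - 44
CN = 23.47024 + 54.336 - 44 = 33.80624

33.80624


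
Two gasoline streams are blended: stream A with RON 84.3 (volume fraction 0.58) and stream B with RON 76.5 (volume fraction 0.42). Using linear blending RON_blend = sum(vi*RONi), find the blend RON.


Linear blending: RON_blend = sum(vi * RONi)
Contribution 1: 0.58 * 84.3 = 48.894
Contribution 2: 0.42 * 76.5 = 32.13
RON_blend = 48.894 + 32.13 = 81.024

81.024


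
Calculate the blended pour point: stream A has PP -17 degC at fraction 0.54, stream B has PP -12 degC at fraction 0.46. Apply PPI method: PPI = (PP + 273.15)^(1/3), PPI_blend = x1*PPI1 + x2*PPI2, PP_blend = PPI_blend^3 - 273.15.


PPI_1 = (-17 + 273.15)^(1/3) = 6.350844
PPI_2 = (-12 + 273.15)^(1/3) = 6.391901
PPI_blend = 0.54 * 6.350844 + 0.46 * 6.391901 = 6.36973
PP_blend = 6.36973^3 - 273.15 = 258.442 - 273.15 = -14.71

-14.71 degC


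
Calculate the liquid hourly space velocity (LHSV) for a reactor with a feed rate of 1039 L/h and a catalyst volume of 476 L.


LHSV = volumetric feed rate / catalyst volume
= 1039 L/h / 476 L
= 2.183 h^-1

2.183 h^-1


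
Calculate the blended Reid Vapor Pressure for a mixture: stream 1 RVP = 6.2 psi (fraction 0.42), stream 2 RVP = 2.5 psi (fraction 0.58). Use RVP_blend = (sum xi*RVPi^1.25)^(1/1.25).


Chevron index: RVP_blend = (sum xi*RVPi^1.25)^(1/1.25)
RVP^1.25 terms: 0.42 * 6.2^1.25 + 0.58 * 2.5^1.25 = 5.9323
RVP_blend = 5.9323^(1/1.25) = 4.155

4.155 psi


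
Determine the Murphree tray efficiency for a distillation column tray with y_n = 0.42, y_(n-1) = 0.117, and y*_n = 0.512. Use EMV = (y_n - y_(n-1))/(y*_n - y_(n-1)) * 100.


Murphree vapor efficiency: EMV = (y_n - y_(n-1)) / (y*_n - y_(n-1)) * 100
EMV = (0.42 - 0.117) / (0.512 - 0.117) * 100 = 0.303 / 0.395 * 100 = 76.71

76.71 %


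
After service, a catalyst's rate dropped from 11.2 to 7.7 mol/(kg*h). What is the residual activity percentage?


Activity (%) = (rate_used / rate_fresh) * 100
rate_used = 7.7, rate_fresh = 11.2
= (7.7 / 11.2) * 100
= 0.6875 * 100 = 68.75

68.75 %


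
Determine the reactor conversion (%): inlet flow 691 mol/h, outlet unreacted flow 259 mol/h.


X = (F_in - F_out) / F_in * 100
Moles reacted = 691 - 259 = 432
X = 432 / 691 * 100
= 0.6252 * 100
= 62.52 %

62.52 %


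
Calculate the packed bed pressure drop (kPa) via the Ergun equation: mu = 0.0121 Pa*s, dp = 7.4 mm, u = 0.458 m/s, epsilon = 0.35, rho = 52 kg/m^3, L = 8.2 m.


dp = 7.4 mm = 0.0074 m
Viscous term = 150*0.0121*0.458*(1-0.35)^2 / (0.0074^2*0.35^3) = 149590
Inertial term = 1.75*52*0.458^2*(1-0.35) / (0.0074*0.35^3) = 39106.6
dP/L = 149590 + 39106.6 = 188697 Pa/m
dP = 188697 * 8.2 / 1000 = 1547 kPa

1547 kPa


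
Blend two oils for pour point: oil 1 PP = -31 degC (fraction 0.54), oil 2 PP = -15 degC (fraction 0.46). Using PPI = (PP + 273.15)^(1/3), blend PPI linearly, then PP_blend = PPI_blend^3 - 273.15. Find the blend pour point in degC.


PPI_1 = (-31 + 273.15)^(1/3) = 6.232967
PPI_2 = (-15 + 273.15)^(1/3) = 6.36733
PPI_blend = 0.54 * 6.232967 + 0.46 * 6.36733 = 6.294774
PP_blend = 6.294774^3 - 273.15 = 249.4253 - 273.15 = -23.72

-23.72 degC


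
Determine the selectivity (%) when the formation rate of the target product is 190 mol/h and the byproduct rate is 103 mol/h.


Selectivity = desired / (desired + undesired) * 100
Total products = 190 + 103 = 293 mol/h
S = 190 / 293 * 100
= 0.6485 * 100
= 64.85 %

64.85 %


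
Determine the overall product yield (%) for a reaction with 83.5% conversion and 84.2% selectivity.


Overall yield = conversion (%) * selectivity (%) / 100
Conversion = 83.5%, Selectivity = 84.2%
Y = 83.5 * 84.2 / 100
= 70.307 %

70.307 %


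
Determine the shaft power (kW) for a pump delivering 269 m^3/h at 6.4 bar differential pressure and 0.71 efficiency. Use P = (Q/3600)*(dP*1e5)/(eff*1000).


Q = 269 / 3600 = 0.0747222 m^3/s
P = 0.0747222 * (6.4 * 1e5) / 0.71 / 1000 = 67.36

67.36 kW


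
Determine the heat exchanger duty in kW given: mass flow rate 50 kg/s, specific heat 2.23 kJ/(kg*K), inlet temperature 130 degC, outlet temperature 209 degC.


Q = m_dot * cp * delta_T
delta_T = 209 - 130 = 79 K
Q = 50 * 2.23 * 79
= 111.5 * 79
= 8808.5 kW

8808.5 kW


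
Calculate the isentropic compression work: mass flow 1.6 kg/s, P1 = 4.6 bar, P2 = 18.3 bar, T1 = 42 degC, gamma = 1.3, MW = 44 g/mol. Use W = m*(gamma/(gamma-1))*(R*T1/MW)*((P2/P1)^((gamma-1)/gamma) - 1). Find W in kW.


Isentropic work: W = m*(gamma/(gamma-1))*(R*T1/MW)*((P2/P1)^((gamma-1)/gamma) - 1)
T1 = 42 + 273.15 = 315.15 K
Pressure ratio = 18.3 / 4.6 = 3.97826
Exponent = (1.3 - 1)/1.3 = 0.230769
(P2/P1)^exp - 1 = 3.97826^0.230769 - 1 = 0.375278
W = 1.6 * 1.3 / 0.3 * 8.314 * 315.15 / 44 * 0.375278 = 154.9

154.9 kW


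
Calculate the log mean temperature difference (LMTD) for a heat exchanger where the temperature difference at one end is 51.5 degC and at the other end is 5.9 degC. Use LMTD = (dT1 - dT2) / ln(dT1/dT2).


LMTD = (dT1 - dT2) / ln(dT1/dT2)
= (51.5 - 5.9) / ln(51.5 / 5.9) = 45.6 / 2.16663 = 21.05

21.05 degC


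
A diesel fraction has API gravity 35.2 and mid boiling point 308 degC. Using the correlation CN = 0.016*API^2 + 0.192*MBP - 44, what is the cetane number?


CN = 0.016 * 35.2^2 + 0.192 * 308 - 44
CN = 19.82464 + 59.136 - 44 = 34.96064

34.96064


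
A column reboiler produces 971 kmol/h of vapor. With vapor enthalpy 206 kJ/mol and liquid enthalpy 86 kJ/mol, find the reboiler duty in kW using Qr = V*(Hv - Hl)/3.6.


Qr = 971 * (206 - 86) / 3.6 = 971 * 120 / 3.6 = 32370

32370 kW


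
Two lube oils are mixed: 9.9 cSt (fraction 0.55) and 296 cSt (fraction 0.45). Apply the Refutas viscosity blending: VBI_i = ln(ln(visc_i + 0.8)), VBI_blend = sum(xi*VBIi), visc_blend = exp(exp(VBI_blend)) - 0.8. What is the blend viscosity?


Refutas method: VBN_i = 14.534*ln(ln(visc_i + 0.8)) + 10.975, blended linearly by mass fraction; since VBN is linear in VBI_i = ln(ln(visc_i + 0.8)) and the fractions sum to 1, blend VBI directly: visc = exp(exp(VBI_blend)) - 0.8
VBI_1 = ln(ln(9.9 + 0.8)) = 0.862993
VBI_2 = ln(ln(296 + 0.8)) = 1.73925
VBI_blend = 0.55 * 0.862993 + 0.45 * 1.73925 = 1.25731
visc_blend = exp(exp(1.25731)) - 0.8 = 32.85

32.85 cSt


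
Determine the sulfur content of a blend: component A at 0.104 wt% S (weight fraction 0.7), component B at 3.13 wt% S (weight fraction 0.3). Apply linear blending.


Linear sulfur blending: S_blend = x1*S1 + x2*S2
Contribution 1: 0.7 * 0.104 = 0.0728 wt%
Contribution 2: 0.3 * 3.13 = 0.939 wt%
S_blend = 0.0728 + 0.939 = 1.0118

1.0118 wt%


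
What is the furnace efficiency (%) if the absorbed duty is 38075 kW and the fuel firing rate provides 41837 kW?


Furnace efficiency = Q_absorbed / Q_fuel * 100
= 38075 / 41837 * 100 = 91.01

91.01 %


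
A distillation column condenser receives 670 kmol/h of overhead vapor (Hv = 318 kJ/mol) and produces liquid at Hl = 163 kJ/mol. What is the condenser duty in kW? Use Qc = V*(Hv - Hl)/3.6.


Qc = 670 * (318 - 163) / 3.6 = 670 * 155 / 3.6 = 28850

28850 kW


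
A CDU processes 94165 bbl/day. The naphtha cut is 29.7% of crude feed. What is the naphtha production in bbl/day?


Crude throughput = 94165 bbl/day
Fraction yield = 29.7%
yield = throughput * fraction / 100
yield = 94165 * 29.7 / 100 = 27967.005

27967.005 bbl/day


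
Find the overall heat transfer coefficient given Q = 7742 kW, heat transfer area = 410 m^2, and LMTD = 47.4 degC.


From Q = U*A*LMTD, U = Q / (A * LMTD)
U = 7742 / (410 * 47.4) = 7742 / 19434 = 0.3984

0.3984 kW/(m^2*K)


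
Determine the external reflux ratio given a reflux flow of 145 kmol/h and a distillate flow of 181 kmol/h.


Reflux ratio definition: R = L / D (liquid returned / distillate withdrawn)
L = 145 kmol/h, D = 181 kmol/h
R = 145 / 181 = 0.8011

0.8011


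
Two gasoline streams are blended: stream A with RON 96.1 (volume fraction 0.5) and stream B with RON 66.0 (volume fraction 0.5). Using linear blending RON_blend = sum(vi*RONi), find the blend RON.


Linear blending: RON_blend = sum(vi * RONi)
Contribution 1: 0.5 * 96.1 = 48.05
Contribution 2: 0.5 * 66.0 = 33
RON_blend = 48.05 + 33 = 81.05

81.05


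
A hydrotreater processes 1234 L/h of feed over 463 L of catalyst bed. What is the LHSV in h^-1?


LHSV = volumetric feed rate / catalyst volume
= 1234 L/h / 463 L
= 2.665 h^-1

2.665 h^-1


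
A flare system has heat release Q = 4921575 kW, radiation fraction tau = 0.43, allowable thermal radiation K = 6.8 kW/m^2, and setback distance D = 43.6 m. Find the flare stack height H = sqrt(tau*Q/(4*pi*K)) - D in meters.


tau*Q/(4*pi*K) = 0.43 * 4921575 / (4 * pi * 6.8) = 24765.9
sqrt(24765.9) = 157.372
H = 157.372 - 43.6 = 113.8

113.8 m


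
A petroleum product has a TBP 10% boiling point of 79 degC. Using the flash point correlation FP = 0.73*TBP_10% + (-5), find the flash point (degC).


FP = 0.73 * 79 + (-5) = 52.67

52.67 degC


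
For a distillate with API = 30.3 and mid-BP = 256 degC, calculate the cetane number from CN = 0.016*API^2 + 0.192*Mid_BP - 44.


CN = 0.016 * 30.3^2 + 0.192 * 256 - 44
CN = 14.68944 + 49.152 - 44 = 19.84144

19.84144


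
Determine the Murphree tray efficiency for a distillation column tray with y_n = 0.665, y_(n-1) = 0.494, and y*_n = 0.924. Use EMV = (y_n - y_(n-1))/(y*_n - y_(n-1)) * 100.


Murphree vapor efficiency: EMV = (y_n - y_(n-1)) / (y*_n - y_(n-1)) * 100
EMV = (0.665 - 0.494) / (0.924 - 0.494) * 100 = 0.171 / 0.43 * 100 = 39.77

39.77 %


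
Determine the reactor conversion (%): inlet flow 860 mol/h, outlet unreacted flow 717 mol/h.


X = (F_in - F_out) / F_in * 100
Moles reacted = 860 - 717 = 143
X = 143 / 860 * 100
= 0.1663 * 100
= 16.63 %

16.63 %


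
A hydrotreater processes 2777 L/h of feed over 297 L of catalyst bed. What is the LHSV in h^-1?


LHSV = volumetric feed rate / catalyst volume
= 2777 L/h / 297 L
= 9.350 h^-1

9.350 h^-1


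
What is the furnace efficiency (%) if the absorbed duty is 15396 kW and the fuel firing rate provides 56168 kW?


Furnace efficiency = Q_absorbed / Q_fuel * 100
= 15396 / 56168 * 100 = 27.41

27.41 %


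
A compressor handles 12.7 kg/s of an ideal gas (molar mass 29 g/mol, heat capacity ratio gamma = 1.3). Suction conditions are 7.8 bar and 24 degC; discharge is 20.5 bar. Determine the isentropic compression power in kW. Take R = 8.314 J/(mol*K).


Isentropic work: W = m*(gamma/(gamma-1))*(R*T1/MW)*((P2/P1)^((gamma-1)/gamma) - 1)
T1 = 24 + 273.15 = 297.15 K
Pressure ratio = 20.5 / 7.8 = 2.62821
Exponent = (1.3 - 1)/1.3 = 0.230769
(P2/P1)^exp - 1 = 2.62821^0.230769 - 1 = 0.249812
W = 12.7 * 1.3 / 0.3 * 8.314 * 297.15 / 29 * 0.249812 = 1171

1171 kW


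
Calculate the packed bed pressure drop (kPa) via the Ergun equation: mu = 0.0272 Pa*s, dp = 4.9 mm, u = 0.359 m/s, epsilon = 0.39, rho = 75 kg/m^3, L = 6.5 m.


dp = 4.9 mm = 0.0049 m
Viscous term = 150*0.0272*0.359*(1-0.39)^2 / (0.0049^2*0.39^3) = 382673
Inertial term = 1.75*75*0.359^2*(1-0.39) / (0.0049*0.39^3) = 35500
dP/L = 382673 + 35500 = 418173 Pa/m
dP = 418173 * 6.5 / 1000 = 2718 kPa

2718 kPa


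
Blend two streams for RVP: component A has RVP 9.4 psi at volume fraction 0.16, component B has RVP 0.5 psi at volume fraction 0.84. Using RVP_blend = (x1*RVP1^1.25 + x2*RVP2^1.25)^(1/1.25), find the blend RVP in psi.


Chevron index: RVP_blend = (sum xi*RVPi^1.25)^(1/1.25)
RVP^1.25 terms: 0.16 * 9.4^1.25 + 0.84 * 0.5^1.25 = 2.98666
RVP_blend = 2.98666^(1/1.25) = 2.400

2.400 psi


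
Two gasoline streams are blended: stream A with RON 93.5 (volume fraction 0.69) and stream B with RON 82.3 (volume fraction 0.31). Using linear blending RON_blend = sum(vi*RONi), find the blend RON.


Linear blending: RON_blend = sum(vi * RONi)
Contribution 1: 0.69 * 93.5 = 64.515
Contribution 2: 0.31 * 82.3 = 25.513
RON_blend = 64.515 + 25.513 = 90.028

90.028


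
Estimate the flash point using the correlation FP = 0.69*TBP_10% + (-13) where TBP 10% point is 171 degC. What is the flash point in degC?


FP = 0.69 * 171 + (-13) = 104.99

104.99 degC


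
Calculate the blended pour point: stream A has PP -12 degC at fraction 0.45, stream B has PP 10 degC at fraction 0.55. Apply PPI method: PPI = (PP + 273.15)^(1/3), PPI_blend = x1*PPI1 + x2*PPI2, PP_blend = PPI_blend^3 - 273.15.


PPI_1 = (-12 + 273.15)^(1/3) = 6.391901
PPI_2 = (10 + 273.15)^(1/3) = 6.566574
PPI_blend = 0.45 * 6.391901 + 0.55 * 6.566574 = 6.487971
PP_blend = 6.487971^3 - 273.15 = 273.1031 - 273.15 = -0.05

-0.05 degC


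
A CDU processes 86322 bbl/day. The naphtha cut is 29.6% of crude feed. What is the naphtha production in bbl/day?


Crude throughput = 86322 bbl/day
Fraction yield = 29.6%
yield = throughput * fraction / 100
yield = 86322 * 29.6 / 100 = 25551.312

25551.312 bbl/day


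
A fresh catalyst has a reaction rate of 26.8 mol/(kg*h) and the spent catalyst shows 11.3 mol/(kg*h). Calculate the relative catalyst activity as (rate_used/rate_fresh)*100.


Activity (%) = (rate_used / rate_fresh) * 100
rate_used = 11.3, rate_fresh = 26.8
= (11.3 / 26.8) * 100
= 0.4216 * 100 = 42.16

42.16 %


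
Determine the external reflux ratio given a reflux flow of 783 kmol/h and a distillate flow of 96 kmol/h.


Reflux ratio definition: R = L / D (liquid returned / distillate withdrawn)
L = 783 kmol/h, D = 96 kmol/h
R = 783 / 96 = 8.156

8.156


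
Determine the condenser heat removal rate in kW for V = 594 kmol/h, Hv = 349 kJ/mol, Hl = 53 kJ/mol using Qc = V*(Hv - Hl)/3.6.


Qc = 594 * (349 - 53) / 3.6 = 594 * 296 / 3.6 = 48840

48840 kW


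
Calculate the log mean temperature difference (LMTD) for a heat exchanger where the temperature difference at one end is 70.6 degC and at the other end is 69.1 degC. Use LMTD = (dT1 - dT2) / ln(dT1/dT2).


LMTD = (dT1 - dT2) / ln(dT1/dT2)
= (70.6 - 69.1) / ln(70.6 / 69.1) = 1.5 / 0.0214754 = 69.85

69.85 degC


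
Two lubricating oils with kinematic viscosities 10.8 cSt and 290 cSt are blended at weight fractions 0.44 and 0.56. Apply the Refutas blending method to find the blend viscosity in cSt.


Refutas method: VBN_i = 14.534*ln(ln(visc_i + 0.8)) + 10.975, blended linearly by mass fraction; since VBN is linear in VBI_i = ln(ln(visc_i + 0.8)) and the fractions sum to 1, blend VBI directly: visc = exp(exp(VBI_blend)) - 0.8
VBI_1 = ln(ln(10.8 + 0.8)) = 0.896498
VBI_2 = ln(ln(290 + 0.8)) = 1.73565
VBI_blend = 0.44 * 0.896498 + 0.56 * 1.73565 = 1.36642
visc_blend = exp(exp(1.36642)) - 0.8 = 49.67

49.67 cSt


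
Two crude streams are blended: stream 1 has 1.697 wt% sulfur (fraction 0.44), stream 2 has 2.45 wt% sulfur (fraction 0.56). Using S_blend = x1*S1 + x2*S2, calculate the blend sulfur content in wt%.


Linear sulfur blending: S_blend = x1*S1 + x2*S2
Contribution 1: 0.44 * 1.697 = 0.74668 wt%
Contribution 2: 0.56 * 2.45 = 1.372 wt%
S_blend = 0.74668 + 1.372 = 2.11868

2.11868 wt%


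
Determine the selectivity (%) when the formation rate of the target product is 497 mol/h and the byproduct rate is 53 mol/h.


Selectivity = desired / (desired + undesired) * 100
Total products = 497 + 53 = 550 mol/h
S = 497 / 550 * 100
= 0.9036 * 100
= 90.36 %

90.36 %


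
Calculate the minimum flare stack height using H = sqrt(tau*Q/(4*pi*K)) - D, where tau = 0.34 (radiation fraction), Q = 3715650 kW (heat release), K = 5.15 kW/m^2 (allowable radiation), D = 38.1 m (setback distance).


tau*Q/(4*pi*K) = 0.34 * 3715650 / (4 * pi * 5.15) = 19520.8
sqrt(19520.8) = 139.717
H = 139.717 - 38.1 = 101.6

101.6 m


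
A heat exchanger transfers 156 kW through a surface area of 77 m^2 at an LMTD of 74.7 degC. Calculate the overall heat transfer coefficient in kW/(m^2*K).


From Q = U*A*LMTD, U = Q / (A * LMTD)
U = 156 / (77 * 74.7) = 156 / 5751.9 = 0.02712

0.02712 kW/(m^2*K)


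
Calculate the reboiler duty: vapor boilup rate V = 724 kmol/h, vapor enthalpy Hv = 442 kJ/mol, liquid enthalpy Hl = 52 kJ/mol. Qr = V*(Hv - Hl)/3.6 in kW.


Qr = 724 * (442 - 52) / 3.6 = 724 * 390 / 3.6 = 78430

78430 kW


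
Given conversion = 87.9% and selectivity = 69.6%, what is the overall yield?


Overall yield = conversion (%) * selectivity (%) / 100
Conversion = 87.9%, Selectivity = 69.6%
Y = 87.9 * 69.6 / 100
= 61.1784 %

61.1784 %


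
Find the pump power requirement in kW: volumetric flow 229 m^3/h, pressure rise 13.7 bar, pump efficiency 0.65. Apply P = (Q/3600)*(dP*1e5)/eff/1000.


Q = 229 / 3600 = 0.0636111 m^3/s
P = 0.0636111 * (13.7 * 1e5) / 0.65 / 1000 = 134.1

134.1 kW


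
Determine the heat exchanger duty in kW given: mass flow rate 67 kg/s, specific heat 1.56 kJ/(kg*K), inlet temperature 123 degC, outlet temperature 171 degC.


Q = m_dot * cp * delta_T
delta_T = 171 - 123 = 48 K
Q = 67 * 1.56 * 48
= 104.52 * 48
= 5016.96 kW

5016.96 kW


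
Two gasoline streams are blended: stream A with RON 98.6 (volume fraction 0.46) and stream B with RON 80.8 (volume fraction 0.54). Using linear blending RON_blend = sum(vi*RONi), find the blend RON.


Linear blending: RON_blend = sum(vi * RONi)
Contribution 1: 0.46 * 98.6 = 45.356
Contribution 2: 0.54 * 80.8 = 43.632
RON_blend = 45.356 + 43.632 = 88.988

88.988


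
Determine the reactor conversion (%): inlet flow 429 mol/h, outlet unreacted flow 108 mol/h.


X = (F_in - F_out) / F_in * 100
Moles reacted = 429 - 108 = 321
X = 321 / 429 * 100
= 0.7483 * 100
= 74.83 %

74.83 %


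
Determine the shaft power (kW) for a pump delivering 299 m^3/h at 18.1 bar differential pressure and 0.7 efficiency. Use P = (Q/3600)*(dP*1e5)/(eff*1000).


Q = 299 / 3600 = 0.0830556 m^3/s
P = 0.0830556 * (18.1 * 1e5) / 0.7 / 1000 = 214.8

214.8 kW


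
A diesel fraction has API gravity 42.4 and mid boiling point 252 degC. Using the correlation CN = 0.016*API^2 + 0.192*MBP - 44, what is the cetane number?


CN = 0.016 * 42.4^2 + 0.192 * 252 - 44
CN = 28.76416 + 48.384 - 44 = 33.14816

33.14816


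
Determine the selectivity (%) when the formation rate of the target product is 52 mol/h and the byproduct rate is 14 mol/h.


Selectivity = desired / (desired + undesired) * 100
Total products = 52 + 14 = 66 mol/h
S = 52 / 66 * 100
= 0.7879 * 100
= 78.79 %

78.79 %


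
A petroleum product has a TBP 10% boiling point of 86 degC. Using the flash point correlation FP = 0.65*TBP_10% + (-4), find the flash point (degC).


FP = 0.65 * 86 + (-4) = 51.9

51.9 degC


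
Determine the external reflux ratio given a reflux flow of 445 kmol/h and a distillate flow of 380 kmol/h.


Reflux ratio definition: R = L / D (liquid returned / distillate withdrawn)
L = 445 kmol/h, D = 380 kmol/h
R = 445 / 380 = 1.171

1.171


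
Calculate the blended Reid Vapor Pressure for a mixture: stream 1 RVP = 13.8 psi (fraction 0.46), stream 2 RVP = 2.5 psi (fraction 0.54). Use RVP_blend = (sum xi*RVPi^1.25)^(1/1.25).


Chevron index: RVP_blend = (sum xi*RVPi^1.25)^(1/1.25)
RVP^1.25 terms: 0.46 * 13.8^1.25 + 0.54 * 2.5^1.25 = 13.9326
RVP_blend = 13.9326^(1/1.25) = 8.227

8.227 psi


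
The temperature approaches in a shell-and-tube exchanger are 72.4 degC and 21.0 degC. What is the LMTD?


LMTD = (dT1 - dT2) / ln(dT1/dT2)
= (72.4 - 21.0) / ln(72.4 / 21.0) = 51.4 / 1.23768 = 41.53

41.53 degC


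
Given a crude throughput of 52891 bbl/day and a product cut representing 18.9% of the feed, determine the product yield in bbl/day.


Crude throughput = 52891 bbl/day
Fraction yield = 18.9%
yield = throughput * fraction / 100
yield = 52891 * 18.9 / 100 = 9996.399

9996.399 bbl/day


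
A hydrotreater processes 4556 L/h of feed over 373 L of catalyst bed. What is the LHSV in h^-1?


LHSV = volumetric feed rate / catalyst volume
= 4556 L/h / 373 L
= 12.21 h^-1

12.21 h^-1


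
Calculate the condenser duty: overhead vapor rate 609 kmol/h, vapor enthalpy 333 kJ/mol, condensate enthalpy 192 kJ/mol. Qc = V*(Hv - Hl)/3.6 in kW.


Qc = 609 * (333 - 192) / 3.6 = 609 * 141 / 3.6 = 23850

23850 kW


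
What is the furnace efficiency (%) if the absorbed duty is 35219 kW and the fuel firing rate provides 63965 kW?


Furnace efficiency = Q_absorbed / Q_fuel * 100
= 35219 / 63965 * 100 = 55.06

55.06 %


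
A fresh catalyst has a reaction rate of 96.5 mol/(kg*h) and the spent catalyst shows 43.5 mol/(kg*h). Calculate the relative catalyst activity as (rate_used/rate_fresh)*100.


Activity (%) = (rate_used / rate_fresh) * 100
rate_used = 43.5, rate_fresh = 96.5
= (43.5 / 96.5) * 100
= 0.4508 * 100 = 45.08

45.08 %


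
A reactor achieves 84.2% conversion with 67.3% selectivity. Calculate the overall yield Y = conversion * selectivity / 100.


Overall yield = conversion (%) * selectivity (%) / 100
Conversion = 84.2%, Selectivity = 67.3%
Y = 84.2 * 67.3 / 100
= 56.6666 %

56.6666 %


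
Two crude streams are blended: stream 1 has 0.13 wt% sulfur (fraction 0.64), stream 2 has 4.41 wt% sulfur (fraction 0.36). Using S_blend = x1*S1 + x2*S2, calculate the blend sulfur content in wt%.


Linear sulfur blending: S_blend = x1*S1 + x2*S2
Contribution 1: 0.64 * 0.13 = 0.0832 wt%
Contribution 2: 0.36 * 4.41 = 1.5876 wt%
S_blend = 0.0832 + 1.5876 = 1.6708

1.6708 wt%


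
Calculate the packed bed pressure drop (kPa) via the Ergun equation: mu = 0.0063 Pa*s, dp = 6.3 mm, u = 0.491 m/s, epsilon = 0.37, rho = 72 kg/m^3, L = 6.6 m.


dp = 6.3 mm = 0.0063 m
Viscous term = 150*0.0063*0.491*(1-0.37)^2 / (0.0063^2*0.37^3) = 91602.7
Inertial term = 1.75*72*0.491^2*(1-0.37) / (0.0063*0.37^3) = 59969.2
dP/L = 91602.7 + 59969.2 = 151572 Pa/m
dP = 151572 * 6.6 / 1000 = 1000 kPa

1000 kPa


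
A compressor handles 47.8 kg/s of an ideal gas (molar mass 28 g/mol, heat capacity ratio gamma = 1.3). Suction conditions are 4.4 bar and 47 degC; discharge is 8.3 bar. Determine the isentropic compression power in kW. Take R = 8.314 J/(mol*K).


Isentropic work: W = m*(gamma/(gamma-1))*(R*T1/MW)*((P2/P1)^((gamma-1)/gamma) - 1)
T1 = 47 + 273.15 = 320.15 K
Pressure ratio = 8.3 / 4.4 = 1.88636
Exponent = (1.3 - 1)/1.3 = 0.230769
(P2/P1)^exp - 1 = 1.88636^0.230769 - 1 = 0.157726
W = 47.8 * 1.3 / 0.3 * 8.314 * 320.15 / 28 * 0.157726 = 3106

3106 kW


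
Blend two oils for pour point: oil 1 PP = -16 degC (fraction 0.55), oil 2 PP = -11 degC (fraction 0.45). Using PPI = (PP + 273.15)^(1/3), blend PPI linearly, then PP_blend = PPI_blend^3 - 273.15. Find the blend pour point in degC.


PPI_1 = (-16 + 273.15)^(1/3) = 6.359098
PPI_2 = (-11 + 273.15)^(1/3) = 6.400049
PPI_blend = 0.55 * 6.359098 + 0.45 * 6.400049 = 6.377526
PP_blend = 6.377526^3 - 273.15 = 259.3921 - 273.15 = -13.76

-13.76 degC


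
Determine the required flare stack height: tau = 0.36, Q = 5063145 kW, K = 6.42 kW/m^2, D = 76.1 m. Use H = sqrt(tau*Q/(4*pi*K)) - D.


tau*Q/(4*pi*K) = 0.36 * 5063145 / (4 * pi * 6.42) = 22593.2
sqrt(22593.2) = 150.31
H = 150.31 - 76.1 = 74.21

74.21 m


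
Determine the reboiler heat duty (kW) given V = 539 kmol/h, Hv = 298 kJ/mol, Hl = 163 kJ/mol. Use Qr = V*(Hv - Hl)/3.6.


Qr = 539 * (298 - 163) / 3.6 = 539 * 135 / 3.6 = 20210

20210 kW


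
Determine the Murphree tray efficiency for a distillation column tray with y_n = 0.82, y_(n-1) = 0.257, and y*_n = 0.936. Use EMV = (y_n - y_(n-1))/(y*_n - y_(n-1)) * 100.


Murphree vapor efficiency: EMV = (y_n - y_(n-1)) / (y*_n - y_(n-1)) * 100
EMV = (0.82 - 0.257) / (0.936 - 0.257) * 100 = 0.563 / 0.679 * 100 = 82.92

82.92 %


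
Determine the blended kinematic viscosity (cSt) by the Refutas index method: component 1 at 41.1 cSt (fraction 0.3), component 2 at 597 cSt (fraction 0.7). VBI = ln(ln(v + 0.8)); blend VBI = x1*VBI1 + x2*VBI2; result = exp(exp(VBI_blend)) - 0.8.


Refutas method: VBN_i = 14.534*ln(ln(visc_i + 0.8)) + 10.975, blended linearly by mass fraction; since VBN is linear in VBI_i = ln(ln(visc_i + 0.8)) and the fractions sum to 1, blend VBI directly: visc = exp(exp(VBI_blend)) - 0.8
VBI_1 = ln(ln(41.1 + 0.8)) = 1.31782
VBI_2 = ln(ln(597 + 0.8)) = 1.85524
VBI_blend = 0.3 * 1.31782 + 0.7 * 1.85524 = 1.69401
visc_blend = exp(exp(1.69401)) - 0.8 = 229.9

229.9 cSt


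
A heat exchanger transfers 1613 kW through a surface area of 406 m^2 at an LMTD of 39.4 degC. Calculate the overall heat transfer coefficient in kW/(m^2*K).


From Q = U*A*LMTD, U = Q / (A * LMTD)
U = 1613 / (406 * 39.4) = 1613 / 15996.4 = 0.1008

0.1008 kW/(m^2*K)


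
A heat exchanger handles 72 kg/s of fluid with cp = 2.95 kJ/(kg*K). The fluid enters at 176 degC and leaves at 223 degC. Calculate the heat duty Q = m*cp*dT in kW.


Q = m_dot * cp * delta_T
delta_T = 223 - 176 = 47 K
Q = 72 * 2.95 * 47
= 212.4 * 47
= 9982.8 kW

9982.8 kW


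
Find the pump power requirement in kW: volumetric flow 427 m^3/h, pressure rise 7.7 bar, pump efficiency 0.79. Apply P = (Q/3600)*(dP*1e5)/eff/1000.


Q = 427 / 3600 = 0.118611 m^3/s
P = 0.118611 * (7.7 * 1e5) / 0.79 / 1000 = 115.6

115.6 kW


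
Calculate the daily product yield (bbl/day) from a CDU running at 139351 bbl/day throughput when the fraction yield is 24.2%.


Crude throughput = 139351 bbl/day
Fraction yield = 24.2%
yield = throughput * fraction / 100
yield = 139351 * 24.2 / 100 = 33722.942

33722.942 bbl/day


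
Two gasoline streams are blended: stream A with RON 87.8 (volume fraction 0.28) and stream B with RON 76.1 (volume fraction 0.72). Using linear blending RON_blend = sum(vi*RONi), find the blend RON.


Linear blending: RON_blend = sum(vi * RONi)
Contribution 1: 0.28 * 87.8 = 24.584
Contribution 2: 0.72 * 76.1 = 54.792
RON_blend = 24.584 + 54.792 = 79.376

79.376


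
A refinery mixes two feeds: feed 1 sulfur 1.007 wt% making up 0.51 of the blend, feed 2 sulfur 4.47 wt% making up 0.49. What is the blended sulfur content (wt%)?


Linear sulfur blending: S_blend = x1*S1 + x2*S2
Contribution 1: 0.51 * 1.007 = 0.51357 wt%
Contribution 2: 0.49 * 4.47 = 2.1903 wt%
S_blend = 0.51357 + 2.1903 = 2.70387

2.70387 wt%


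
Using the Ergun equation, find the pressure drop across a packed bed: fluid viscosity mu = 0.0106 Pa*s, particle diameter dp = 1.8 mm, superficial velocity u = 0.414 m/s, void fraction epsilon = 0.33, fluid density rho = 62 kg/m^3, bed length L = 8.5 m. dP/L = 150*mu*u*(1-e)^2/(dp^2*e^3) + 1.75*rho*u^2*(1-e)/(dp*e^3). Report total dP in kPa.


dp = 1.8 mm = 0.0018 m
Viscous term = 150*0.0106*0.414*(1-0.33)^2 / (0.0018^2*0.33^3) = 2537820
Inertial term = 1.75*62*0.414^2*(1-0.33) / (0.0018*0.33^3) = 192615
dP/L = 2537820 + 192615 = 2730440 Pa/m
dP = 2730440 * 8.5 / 1000 = 23210 kPa

23210 kPa


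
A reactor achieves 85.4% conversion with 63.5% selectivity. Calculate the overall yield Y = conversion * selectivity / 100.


Overall yield = conversion (%) * selectivity (%) / 100
Conversion = 85.4%, Selectivity = 63.5%
Y = 85.4 * 63.5 / 100
= 54.229 %

54.229 %


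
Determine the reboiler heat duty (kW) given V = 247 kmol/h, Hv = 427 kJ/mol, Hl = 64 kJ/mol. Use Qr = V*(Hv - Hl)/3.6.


Qr = 247 * (427 - 64) / 3.6 = 247 * 363 / 3.6 = 24910

24910 kW


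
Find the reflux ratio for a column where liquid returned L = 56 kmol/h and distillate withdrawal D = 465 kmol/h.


Reflux ratio definition: R = L / D (liquid returned / distillate withdrawn)
L = 56 kmol/h, D = 465 kmol/h
R = 56 / 465 = 0.1204

0.1204


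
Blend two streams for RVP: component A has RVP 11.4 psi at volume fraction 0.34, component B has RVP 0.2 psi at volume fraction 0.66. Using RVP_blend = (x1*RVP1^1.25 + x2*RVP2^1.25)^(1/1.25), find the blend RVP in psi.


Chevron index: RVP_blend = (sum xi*RVPi^1.25)^(1/1.25)
RVP^1.25 terms: 0.34 * 11.4^1.25 + 0.66 * 0.2^1.25 = 7.21041
RVP_blend = 7.21041^(1/1.25) = 4.857

4.857 psi


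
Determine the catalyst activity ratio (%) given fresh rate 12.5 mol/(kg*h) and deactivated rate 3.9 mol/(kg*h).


Activity (%) = (rate_used / rate_fresh) * 100
rate_used = 3.9, rate_fresh = 12.5
= (3.9 / 12.5) * 100
= 0.3120 * 100 = 31.20

31.20 %


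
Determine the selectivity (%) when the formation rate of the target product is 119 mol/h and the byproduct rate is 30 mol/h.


Selectivity = desired / (desired + undesired) * 100
Total products = 119 + 30 = 149 mol/h
S = 119 / 149 * 100
= 0.7987 * 100
= 79.87 %

79.87 %


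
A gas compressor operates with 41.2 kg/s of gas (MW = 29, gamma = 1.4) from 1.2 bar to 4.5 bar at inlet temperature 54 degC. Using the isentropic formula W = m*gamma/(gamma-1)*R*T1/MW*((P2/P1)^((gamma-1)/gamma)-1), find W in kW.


Isentropic work: W = m*(gamma/(gamma-1))*(R*T1/MW)*((P2/P1)^((gamma-1)/gamma) - 1)
T1 = 54 + 273.15 = 327.15 K
Pressure ratio = 4.5 / 1.2 = 3.75
Exponent = (1.4 - 1)/1.4 = 0.285714
(P2/P1)^exp - 1 = 3.75^0.285714 - 1 = 0.458844
W = 41.2 * 1.4 / 0.4 * 8.314 * 327.15 / 29 * 0.458844 = 6206

6206 kW


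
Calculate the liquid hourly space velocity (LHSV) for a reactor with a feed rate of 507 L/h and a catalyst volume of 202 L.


LHSV = volumetric feed rate / catalyst volume
= 507 L/h / 202 L
= 2.510 h^-1

2.510 h^-1


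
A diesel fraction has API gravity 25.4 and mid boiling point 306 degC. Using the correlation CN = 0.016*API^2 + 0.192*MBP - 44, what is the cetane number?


CN = 0.016 * 25.4^2 + 0.192 * 306 - 44
CN = 10.32256 + 58.752 - 44 = 25.07456

25.07456


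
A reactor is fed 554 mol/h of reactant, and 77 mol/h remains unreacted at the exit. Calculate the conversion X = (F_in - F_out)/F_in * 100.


X = (F_in - F_out) / F_in * 100
Moles reacted = 554 - 77 = 477
X = 477 / 554 * 100
= 0.8610 * 100
= 86.10 %

86.10 %


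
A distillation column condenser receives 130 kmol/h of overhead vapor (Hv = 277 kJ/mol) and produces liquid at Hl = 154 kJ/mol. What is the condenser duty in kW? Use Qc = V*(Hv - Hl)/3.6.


Qc = 130 * (277 - 154) / 3.6 = 130 * 123 / 3.6 = 4442

4442 kW


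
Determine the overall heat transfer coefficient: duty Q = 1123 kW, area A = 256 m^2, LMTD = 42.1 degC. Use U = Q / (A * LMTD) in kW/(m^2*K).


From Q = U*A*LMTD, U = Q / (A * LMTD)
U = 1123 / (256 * 42.1) = 1123 / 10777.6 = 0.1042

0.1042 kW/(m^2*K)


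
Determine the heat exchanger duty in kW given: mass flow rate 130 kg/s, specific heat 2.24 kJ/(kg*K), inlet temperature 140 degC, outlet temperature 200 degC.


Q = m_dot * cp * delta_T
delta_T = 200 - 140 = 60 K
Q = 130 * 2.24 * 60
= 291.2 * 60
= 17472 kW

17472 kW


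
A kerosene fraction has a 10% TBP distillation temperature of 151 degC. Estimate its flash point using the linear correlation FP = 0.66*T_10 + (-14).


FP = 0.66 * 151 + (-14) = 85.66

85.66 degC


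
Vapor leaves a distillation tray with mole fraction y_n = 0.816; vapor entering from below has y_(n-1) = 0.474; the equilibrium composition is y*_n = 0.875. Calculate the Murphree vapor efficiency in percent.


Murphree vapor efficiency: EMV = (y_n - y_(n-1)) / (y*_n - y_(n-1)) * 100
EMV = (0.816 - 0.474) / (0.875 - 0.474) * 100 = 0.342 / 0.401 * 100 = 85.29

85.29 %


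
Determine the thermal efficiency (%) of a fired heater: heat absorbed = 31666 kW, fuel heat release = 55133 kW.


Furnace efficiency = Q_absorbed / Q_fuel * 100
= 31666 / 55133 * 100 = 57.44

57.44 %


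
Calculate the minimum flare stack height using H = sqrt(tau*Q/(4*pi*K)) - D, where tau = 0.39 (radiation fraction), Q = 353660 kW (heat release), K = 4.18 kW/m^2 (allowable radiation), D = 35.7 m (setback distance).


tau*Q/(4*pi*K) = 0.39 * 353660 / (4 * pi * 4.18) = 2625.82
sqrt(2625.82) = 51.2428
H = 51.2428 - 35.7 = 15.54

15.54 m


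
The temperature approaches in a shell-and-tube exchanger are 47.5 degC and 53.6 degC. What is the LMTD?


LMTD = (dT1 - dT2) / ln(dT1/dT2)
= (47.5 - 53.6) / ln(47.5 / 53.6) = -6.1 / -0.120819 = 50.49

50.49 degC


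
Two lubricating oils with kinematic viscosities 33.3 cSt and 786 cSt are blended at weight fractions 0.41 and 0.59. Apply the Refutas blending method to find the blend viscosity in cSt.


Refutas method: VBN_i = 14.534*ln(ln(visc_i + 0.8)) + 10.975, blended linearly by mass fraction; since VBN is linear in VBI_i = ln(ln(visc_i + 0.8)) and the fractions sum to 1, blend VBI directly: visc = exp(exp(VBI_blend)) - 0.8
VBI_1 = ln(ln(33.3 + 0.8)) = 1.2611
VBI_2 = ln(ln(786 + 0.8)) = 1.89732
VBI_blend = 0.41 * 1.2611 + 0.59 * 1.89732 = 1.63647
visc_blend = exp(exp(1.63647)) - 0.8 = 169.4

169.4 cSt


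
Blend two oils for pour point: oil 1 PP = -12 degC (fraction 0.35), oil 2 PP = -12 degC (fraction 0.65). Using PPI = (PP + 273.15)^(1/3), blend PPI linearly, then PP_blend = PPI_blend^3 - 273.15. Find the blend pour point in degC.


PPI_1 = (-12 + 273.15)^(1/3) = 6.391901
PPI_2 = (-12 + 273.15)^(1/3) = 6.391901
PPI_blend = 0.35 * 6.391901 + 0.65 * 6.391901 = 6.391901
PP_blend = 6.391901^3 - 273.15 = 261.1501 - 273.15 = -12

-12 degC


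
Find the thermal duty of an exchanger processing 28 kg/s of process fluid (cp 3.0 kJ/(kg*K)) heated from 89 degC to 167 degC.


Q = m_dot * cp * delta_T
delta_T = 167 - 89 = 78 K
Q = 28 * 3.0 * 78
= 84 * 78
= 6552 kW

6552 kW


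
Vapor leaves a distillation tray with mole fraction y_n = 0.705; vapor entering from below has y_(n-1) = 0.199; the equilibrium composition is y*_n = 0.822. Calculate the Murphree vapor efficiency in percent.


Murphree vapor efficiency: EMV = (y_n - y_(n-1)) / (y*_n - y_(n-1)) * 100
EMV = (0.705 - 0.199) / (0.822 - 0.199) * 100 = 0.506 / 0.623 * 100 = 81.22

81.22 %
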